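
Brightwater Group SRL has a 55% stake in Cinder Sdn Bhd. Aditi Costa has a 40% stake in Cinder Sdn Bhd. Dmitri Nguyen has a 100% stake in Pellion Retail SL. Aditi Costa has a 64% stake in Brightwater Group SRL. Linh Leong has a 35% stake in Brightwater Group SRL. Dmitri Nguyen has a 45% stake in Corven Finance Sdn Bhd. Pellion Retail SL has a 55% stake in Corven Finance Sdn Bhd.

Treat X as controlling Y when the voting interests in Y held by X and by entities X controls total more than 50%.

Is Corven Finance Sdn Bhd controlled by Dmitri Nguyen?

Yes

Dmitri holds 100% of Pellion, so Dmitri controls Pellion.
Pellion and Dmitri together hold 55% + 45% = 100% of Corven, so Dmitri controls Corven.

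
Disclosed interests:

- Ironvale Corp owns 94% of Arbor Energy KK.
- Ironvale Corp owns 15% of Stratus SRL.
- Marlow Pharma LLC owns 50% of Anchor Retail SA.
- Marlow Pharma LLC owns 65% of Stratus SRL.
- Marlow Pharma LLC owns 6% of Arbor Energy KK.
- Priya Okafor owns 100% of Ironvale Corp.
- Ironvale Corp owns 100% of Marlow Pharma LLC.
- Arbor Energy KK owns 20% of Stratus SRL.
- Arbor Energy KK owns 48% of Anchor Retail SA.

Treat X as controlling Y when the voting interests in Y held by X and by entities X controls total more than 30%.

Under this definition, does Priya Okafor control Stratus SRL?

Priya holds 100% of Ironvale, so Priya controls Ironvale.
Ironvale holds 100% of Marlow, so Priya controls Marlow.
Marlow and Ironvale together hold 6% + 94% = 100% of Arbor, so Priya controls Arbor.
Arbor and Marlow and Ironvale together hold 20% + 65% + 15% = 100% of Stratus, so Priya controls Stratus.

Yes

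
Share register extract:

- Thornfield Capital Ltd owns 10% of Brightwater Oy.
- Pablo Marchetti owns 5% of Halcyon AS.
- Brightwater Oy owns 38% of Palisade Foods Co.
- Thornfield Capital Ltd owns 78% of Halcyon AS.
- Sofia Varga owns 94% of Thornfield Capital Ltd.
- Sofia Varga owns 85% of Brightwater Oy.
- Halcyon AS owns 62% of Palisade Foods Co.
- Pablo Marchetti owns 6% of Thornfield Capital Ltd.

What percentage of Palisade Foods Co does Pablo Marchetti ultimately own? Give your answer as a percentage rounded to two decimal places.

6.23%

Pablo reaches Palisade along 3 paths.
Via Thornfield → Brightwater: 6% × 10% × 38% = 0.228%.
Via Thornfield → Halcyon: 6% × 78% × 62% = 2.9016%.
Via Halcyon: 5% × 62% = 3.1%.
Total: 0.228% + 2.9016% + 3.1% = 6.2296%.
Rounded: 6.23%.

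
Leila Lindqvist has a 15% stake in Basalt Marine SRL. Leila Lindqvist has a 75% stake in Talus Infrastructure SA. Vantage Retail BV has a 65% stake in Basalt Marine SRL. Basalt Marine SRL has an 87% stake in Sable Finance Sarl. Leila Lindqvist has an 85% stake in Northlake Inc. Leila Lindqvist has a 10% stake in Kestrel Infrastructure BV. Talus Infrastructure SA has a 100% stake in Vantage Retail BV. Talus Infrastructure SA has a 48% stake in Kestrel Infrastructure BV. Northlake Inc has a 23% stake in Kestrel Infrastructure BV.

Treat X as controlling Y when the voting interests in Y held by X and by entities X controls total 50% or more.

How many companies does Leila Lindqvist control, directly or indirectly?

Leila holds 75% of Talus, so Leila controls Talus.
Leila holds 85% of Northlake, so Leila controls Northlake.
Talus and Northlake and Leila together hold 48% + 23% + 10% = 81% of Kestrel, so Leila controls Kestrel.
Talus holds 100% of Vantage, so Leila controls Vantage.
Vantage and Leila together hold 65% + 15% = 80% of Basalt, so Leila controls Basalt.
Basalt holds 87% of Sable, so Leila controls Sable.
Leila controls 6 companies.

6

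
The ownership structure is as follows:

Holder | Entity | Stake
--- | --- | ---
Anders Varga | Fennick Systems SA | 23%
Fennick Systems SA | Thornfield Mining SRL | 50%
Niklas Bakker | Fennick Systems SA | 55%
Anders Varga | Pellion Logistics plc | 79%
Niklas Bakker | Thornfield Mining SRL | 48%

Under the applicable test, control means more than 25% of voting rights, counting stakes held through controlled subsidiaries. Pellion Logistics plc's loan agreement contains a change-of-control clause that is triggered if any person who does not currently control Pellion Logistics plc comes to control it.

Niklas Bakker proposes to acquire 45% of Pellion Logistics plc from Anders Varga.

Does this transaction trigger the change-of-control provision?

The purchase adds only to Niklas's holdings (Anders's stake shrinks), so Niklas is the only person who could newly come to control Pellion.
Niklas holds 55% of Fennick, so Niklas controls Fennick.
Fennick and Niklas together hold 50% + 48% = 98% of Thornfield, so Niklas controls Thornfield.
Neither Niklas nor any entity Niklas controls holds any voting interest in Pellion.
So before the transaction, Niklas does not control Pellion.
After the purchase, Niklas holds 45% of Pellion directly, and Anders's stake falls to 34%.
Niklas holds 45% of Pellion, so Niklas controls Pellion.
Niklas did not control Pellion before and does after, so the clause is triggered.

Yes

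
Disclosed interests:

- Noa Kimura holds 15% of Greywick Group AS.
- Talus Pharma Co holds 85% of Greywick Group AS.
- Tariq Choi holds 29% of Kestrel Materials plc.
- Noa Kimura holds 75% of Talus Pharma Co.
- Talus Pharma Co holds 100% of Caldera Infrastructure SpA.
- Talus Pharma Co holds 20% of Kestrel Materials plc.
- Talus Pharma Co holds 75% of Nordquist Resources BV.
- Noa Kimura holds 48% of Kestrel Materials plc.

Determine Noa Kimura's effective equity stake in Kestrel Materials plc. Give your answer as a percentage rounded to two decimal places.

63.00%

Noa reaches Kestrel along 2 paths.
Via Talus: 75% × 20% = 15%.
Direct stake: 48% = 48%.
Total: 15% + 48% = 63%.
Rounded: 63.00%.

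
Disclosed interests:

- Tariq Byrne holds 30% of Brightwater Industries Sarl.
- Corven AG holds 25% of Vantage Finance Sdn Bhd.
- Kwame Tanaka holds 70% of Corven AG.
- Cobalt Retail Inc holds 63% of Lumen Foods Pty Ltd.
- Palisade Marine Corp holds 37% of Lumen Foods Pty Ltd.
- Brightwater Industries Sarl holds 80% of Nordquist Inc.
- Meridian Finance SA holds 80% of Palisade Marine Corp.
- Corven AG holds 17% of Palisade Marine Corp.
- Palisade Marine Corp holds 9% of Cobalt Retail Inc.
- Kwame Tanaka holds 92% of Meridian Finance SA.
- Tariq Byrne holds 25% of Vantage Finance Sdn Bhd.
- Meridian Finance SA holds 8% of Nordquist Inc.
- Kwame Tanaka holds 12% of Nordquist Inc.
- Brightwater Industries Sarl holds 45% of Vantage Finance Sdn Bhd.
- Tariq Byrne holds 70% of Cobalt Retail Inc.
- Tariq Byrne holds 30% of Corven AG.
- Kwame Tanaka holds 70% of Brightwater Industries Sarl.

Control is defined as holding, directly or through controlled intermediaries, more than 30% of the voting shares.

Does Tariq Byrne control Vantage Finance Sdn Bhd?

Tariq holds 70% of Cobalt, so Tariq controls Cobalt.
Cobalt holds 63% of Lumen, so Tariq controls Lumen.
In Vantage, Tariq's side holds only 25%, not > 30%.
So Tariq does not control Vantage.

No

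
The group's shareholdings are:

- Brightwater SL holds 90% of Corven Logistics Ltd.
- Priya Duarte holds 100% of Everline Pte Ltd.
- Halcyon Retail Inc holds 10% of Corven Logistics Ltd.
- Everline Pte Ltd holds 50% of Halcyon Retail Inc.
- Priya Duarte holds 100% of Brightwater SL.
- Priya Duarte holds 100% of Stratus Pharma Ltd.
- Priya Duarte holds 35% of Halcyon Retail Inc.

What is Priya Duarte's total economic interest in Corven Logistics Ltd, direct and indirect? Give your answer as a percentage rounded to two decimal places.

98.50%

Priya reaches Corven along 3 paths.
Via Halcyon: 35% × 10% = 3.5%.
Via Everline → Halcyon: 100% × 50% × 10% = 5%.
Via Brightwater: 100% × 90% = 90%.
Total: 3.5% + 5% + 90% = 98.5%.
Rounded: 98.50%.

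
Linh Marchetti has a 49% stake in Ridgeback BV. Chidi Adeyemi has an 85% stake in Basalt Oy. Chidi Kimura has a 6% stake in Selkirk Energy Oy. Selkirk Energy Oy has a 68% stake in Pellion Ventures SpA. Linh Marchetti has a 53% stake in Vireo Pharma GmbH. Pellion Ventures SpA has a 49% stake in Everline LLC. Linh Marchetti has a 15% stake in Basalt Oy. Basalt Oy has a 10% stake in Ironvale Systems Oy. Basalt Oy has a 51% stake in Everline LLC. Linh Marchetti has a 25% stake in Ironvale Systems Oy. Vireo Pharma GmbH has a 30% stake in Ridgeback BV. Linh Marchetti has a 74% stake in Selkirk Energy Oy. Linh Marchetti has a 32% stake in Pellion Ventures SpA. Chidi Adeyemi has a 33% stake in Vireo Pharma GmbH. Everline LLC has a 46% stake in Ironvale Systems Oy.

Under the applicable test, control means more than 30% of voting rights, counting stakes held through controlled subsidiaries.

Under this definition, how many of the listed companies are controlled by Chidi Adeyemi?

4

Chidi Adeyemi holds 33% of Vireo, so Chidi Adeyemi controls Vireo.
Chidi Adeyemi holds 85% of Basalt, so Chidi Adeyemi controls Basalt.
Basalt holds 51% of Everline, so Chidi Adeyemi controls Everline.
Basalt and Everline together hold 10% + 46% = 56% of Ironvale, so Chidi Adeyemi controls Ironvale.
No other company's threshold is met.
Chidi Adeyemi controls 4 companies.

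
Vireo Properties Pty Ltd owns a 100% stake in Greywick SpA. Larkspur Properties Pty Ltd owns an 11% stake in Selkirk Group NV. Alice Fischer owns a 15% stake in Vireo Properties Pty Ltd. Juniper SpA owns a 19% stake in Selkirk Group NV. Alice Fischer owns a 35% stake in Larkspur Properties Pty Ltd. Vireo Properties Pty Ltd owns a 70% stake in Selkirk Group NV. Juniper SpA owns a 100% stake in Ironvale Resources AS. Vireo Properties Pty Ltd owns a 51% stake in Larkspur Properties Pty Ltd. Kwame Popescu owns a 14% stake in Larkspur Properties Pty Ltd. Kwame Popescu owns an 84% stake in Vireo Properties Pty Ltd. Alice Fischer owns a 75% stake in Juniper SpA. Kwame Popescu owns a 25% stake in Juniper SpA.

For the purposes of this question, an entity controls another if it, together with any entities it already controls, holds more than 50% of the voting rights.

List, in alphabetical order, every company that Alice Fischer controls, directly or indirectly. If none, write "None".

Alice holds 75% of Juniper, so Alice controls Juniper.
Juniper holds 100% of Ironvale, so Alice controls Ironvale.
No other company's threshold is met.

Ironvale Resources AS, Juniper SpA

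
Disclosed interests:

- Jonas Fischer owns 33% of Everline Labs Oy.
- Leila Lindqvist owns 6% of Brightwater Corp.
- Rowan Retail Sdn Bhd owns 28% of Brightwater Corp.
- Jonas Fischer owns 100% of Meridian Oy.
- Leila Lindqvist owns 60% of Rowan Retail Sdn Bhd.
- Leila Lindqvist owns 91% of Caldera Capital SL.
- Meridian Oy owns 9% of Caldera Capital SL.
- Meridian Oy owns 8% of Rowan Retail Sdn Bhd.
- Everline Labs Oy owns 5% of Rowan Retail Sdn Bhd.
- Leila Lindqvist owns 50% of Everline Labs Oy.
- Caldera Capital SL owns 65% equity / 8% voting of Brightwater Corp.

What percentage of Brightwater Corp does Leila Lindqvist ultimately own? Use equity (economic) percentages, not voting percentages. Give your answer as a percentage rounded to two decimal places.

Leila reaches Brightwater along 4 paths.
Via Caldera: 91% × 65% = 59.15%.
Via Everline → Rowan: 50% × 5% × 28% = 0.7%.
Via Rowan: 60% × 28% = 16.8%.
Direct stake: 6% = 6%.
Total: 59.15% + 0.7% + 16.8% + 6% = 82.65%.

82.65%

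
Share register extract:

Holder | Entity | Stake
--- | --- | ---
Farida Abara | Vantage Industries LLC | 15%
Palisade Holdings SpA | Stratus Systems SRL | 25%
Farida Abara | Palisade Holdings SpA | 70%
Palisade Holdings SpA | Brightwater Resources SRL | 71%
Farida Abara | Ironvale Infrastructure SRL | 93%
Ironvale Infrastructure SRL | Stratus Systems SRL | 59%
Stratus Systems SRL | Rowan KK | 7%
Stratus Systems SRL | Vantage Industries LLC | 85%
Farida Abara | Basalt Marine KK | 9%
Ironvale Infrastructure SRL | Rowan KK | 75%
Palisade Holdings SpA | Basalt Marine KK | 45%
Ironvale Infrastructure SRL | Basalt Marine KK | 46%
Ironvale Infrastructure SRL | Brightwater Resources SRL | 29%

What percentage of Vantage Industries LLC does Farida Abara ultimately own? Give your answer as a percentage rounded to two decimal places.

76.51%

Farida reaches Vantage along 3 paths.
Direct stake: 15% = 15%.
Via Palisade → Stratus: 70% × 25% × 85% = 14.875%.
Via Ironvale → Stratus: 93% × 59% × 85% = 46.6395%.
Total: 15% + 14.875% + 46.6395% = 76.5145%.
Rounded: 76.51%.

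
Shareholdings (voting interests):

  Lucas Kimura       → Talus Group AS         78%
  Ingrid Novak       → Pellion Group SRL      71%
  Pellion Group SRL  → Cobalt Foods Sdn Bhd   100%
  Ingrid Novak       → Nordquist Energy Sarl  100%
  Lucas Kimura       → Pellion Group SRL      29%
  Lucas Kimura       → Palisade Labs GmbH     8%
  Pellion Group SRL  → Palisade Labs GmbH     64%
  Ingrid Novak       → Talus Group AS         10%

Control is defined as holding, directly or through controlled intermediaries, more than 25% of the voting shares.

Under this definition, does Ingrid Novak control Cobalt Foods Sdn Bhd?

Ingrid holds 71% of Pellion, so Ingrid controls Pellion.
Pellion holds 100% of Cobalt, so Ingrid controls Cobalt.

Yes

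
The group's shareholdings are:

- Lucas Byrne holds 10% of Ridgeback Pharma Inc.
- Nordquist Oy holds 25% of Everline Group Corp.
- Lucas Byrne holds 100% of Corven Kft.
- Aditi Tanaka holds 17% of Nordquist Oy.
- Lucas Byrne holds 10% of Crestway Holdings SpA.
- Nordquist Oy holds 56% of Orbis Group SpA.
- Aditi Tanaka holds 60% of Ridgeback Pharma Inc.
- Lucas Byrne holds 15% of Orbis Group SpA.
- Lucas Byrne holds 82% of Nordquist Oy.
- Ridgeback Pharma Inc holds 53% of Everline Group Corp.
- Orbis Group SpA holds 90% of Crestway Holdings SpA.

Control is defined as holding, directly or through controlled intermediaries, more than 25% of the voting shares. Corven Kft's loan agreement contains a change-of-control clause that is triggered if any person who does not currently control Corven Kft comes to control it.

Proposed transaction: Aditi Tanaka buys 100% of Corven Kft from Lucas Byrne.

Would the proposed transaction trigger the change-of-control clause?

The purchase adds only to Aditi's holdings (Lucas's stake shrinks), so Aditi is the only person who could newly come to control Corven.
Aditi holds 60% of Ridgeback, so Aditi controls Ridgeback.
Ridgeback holds 53% of Everline, so Aditi controls Everline.
Neither Aditi nor any entity Aditi controls holds any voting interest in Corven.
So before the transaction, Aditi does not control Corven.
After the purchase, Aditi holds 100% of Corven directly, and Lucas's stake falls to 0%.
Aditi holds 100% of Corven, so Aditi controls Corven.
Aditi did not control Corven before and does after, so the clause is triggered.

Yes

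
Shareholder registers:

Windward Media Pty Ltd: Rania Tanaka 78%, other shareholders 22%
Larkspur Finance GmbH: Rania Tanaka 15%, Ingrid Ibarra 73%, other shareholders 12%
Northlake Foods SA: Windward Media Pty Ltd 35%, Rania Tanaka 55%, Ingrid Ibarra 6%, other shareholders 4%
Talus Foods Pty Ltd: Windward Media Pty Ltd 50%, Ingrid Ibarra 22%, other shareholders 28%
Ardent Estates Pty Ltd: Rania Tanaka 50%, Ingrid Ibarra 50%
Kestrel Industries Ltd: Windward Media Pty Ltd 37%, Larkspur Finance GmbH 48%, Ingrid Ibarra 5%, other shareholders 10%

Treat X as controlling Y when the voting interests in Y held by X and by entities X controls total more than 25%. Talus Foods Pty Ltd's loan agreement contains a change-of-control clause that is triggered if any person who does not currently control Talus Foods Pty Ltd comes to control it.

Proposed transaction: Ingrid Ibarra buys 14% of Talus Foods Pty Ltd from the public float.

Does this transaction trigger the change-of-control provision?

The purchase changes only Ingrid's holdings, so Ingrid is the only person who could newly come to control Talus.
Ingrid holds 73% of Larkspur, so Ingrid controls Larkspur.
Ingrid holds 50% of Ardent, so Ingrid controls Ardent.
Larkspur and Ingrid together hold 48% + 5% = 53% of Kestrel, so Ingrid controls Kestrel.
In Talus, Ingrid's side holds only 22%, not > 25%.
So before the transaction, Ingrid does not control Talus.
After the purchase, Ingrid's direct stake in Talus rises to 22% + 14% = 36%.
Ingrid holds 36% of Talus, so Ingrid controls Talus.
Ingrid did not control Talus before and does after, so the clause is triggered.

Yes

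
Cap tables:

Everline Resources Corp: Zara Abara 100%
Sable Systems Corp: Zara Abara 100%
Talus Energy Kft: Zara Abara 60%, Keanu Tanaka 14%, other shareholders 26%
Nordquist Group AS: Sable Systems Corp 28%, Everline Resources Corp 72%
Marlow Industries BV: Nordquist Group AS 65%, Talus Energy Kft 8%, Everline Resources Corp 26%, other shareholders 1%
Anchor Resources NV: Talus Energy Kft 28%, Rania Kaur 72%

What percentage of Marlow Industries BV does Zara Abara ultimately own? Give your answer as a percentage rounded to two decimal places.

Zara reaches Marlow along 4 paths.
Via Sable → Nordquist: 100% × 28% × 65% = 18.2%.
Via Everline → Nordquist: 100% × 72% × 65% = 46.8%.
Via Talus: 60% × 8% = 4.8%.
Via Everline: 100% × 26% = 26%.
Total: 18.2% + 46.8% + 4.8% + 26% = 95.8%.
Rounded: 95.80%.

95.80%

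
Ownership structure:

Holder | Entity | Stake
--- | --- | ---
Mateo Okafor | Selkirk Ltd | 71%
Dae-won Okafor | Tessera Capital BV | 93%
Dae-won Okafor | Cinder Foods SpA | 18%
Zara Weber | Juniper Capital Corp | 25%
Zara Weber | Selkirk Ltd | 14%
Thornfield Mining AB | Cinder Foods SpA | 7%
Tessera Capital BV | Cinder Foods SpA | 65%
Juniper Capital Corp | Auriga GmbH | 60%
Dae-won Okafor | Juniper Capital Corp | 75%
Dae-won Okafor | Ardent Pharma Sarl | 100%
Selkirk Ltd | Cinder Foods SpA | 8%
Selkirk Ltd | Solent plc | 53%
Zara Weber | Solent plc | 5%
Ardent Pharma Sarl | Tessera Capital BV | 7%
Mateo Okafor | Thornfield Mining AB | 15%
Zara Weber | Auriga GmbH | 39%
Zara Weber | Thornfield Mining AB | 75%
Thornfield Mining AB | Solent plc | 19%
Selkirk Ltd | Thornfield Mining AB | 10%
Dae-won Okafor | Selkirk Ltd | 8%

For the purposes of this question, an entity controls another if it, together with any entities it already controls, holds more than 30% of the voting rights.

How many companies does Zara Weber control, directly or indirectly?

2

Zara holds 75% of Thornfield, so Zara controls Thornfield.
Zara holds 39% of Auriga, so Zara controls Auriga.
No other company's threshold is met.
Zara controls 2 companies.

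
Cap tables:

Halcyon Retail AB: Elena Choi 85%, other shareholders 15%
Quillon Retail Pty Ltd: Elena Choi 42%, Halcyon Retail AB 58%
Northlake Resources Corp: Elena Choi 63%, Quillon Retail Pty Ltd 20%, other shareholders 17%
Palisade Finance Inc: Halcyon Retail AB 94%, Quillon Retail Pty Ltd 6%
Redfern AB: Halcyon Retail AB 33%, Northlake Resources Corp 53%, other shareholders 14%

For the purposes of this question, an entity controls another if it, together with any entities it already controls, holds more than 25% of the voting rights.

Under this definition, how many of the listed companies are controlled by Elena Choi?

Elena holds 85% of Halcyon, so Elena controls Halcyon.
Elena and Halcyon together hold 42% + 58% = 100% of Quillon, so Elena controls Quillon.
Elena and Quillon together hold 63% + 20% = 83% of Northlake, so Elena controls Northlake.
Halcyon and Quillon together hold 94% + 6% = 100% of Palisade, so Elena controls Palisade.
Halcyon and Northlake together hold 33% + 53% = 86% of Redfern, so Elena controls Redfern.
Elena controls 5 companies.

5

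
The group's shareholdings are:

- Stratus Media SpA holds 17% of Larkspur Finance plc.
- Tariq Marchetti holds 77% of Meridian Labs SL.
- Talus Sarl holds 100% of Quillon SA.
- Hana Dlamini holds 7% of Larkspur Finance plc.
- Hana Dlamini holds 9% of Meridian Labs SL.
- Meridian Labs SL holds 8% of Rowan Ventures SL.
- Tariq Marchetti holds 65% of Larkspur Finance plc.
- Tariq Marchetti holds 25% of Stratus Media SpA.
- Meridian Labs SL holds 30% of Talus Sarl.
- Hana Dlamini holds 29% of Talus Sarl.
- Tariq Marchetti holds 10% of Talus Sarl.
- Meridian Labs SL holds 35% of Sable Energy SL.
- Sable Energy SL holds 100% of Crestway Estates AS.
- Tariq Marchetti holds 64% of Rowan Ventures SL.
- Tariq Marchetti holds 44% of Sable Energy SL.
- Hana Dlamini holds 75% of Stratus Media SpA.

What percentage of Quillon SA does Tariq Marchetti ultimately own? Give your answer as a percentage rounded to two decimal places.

33.10%

Tariq reaches Quillon along 2 paths.
Via Talus: 10% × 100% = 10%.
Via Meridian → Talus: 77% × 30% × 100% = 23.1%.
Total: 10% + 23.1% = 33.1%.
Rounded: 33.10%.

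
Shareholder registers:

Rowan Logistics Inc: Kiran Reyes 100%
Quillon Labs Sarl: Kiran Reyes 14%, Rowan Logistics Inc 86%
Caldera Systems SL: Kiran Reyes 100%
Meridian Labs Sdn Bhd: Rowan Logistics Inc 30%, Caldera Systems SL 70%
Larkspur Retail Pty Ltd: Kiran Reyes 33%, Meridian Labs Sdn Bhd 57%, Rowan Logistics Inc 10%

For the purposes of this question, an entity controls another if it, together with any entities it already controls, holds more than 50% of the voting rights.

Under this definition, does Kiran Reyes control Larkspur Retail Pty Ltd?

Yes

Kiran holds 100% of Rowan, so Kiran controls Rowan.
Kiran holds 100% of Caldera, so Kiran controls Caldera.
Rowan and Caldera together hold 30% + 70% = 100% of Meridian, so Kiran controls Meridian.
Kiran and Meridian and Rowan together hold 33% + 57% + 10% = 100% of Larkspur, so Kiran controls Larkspur.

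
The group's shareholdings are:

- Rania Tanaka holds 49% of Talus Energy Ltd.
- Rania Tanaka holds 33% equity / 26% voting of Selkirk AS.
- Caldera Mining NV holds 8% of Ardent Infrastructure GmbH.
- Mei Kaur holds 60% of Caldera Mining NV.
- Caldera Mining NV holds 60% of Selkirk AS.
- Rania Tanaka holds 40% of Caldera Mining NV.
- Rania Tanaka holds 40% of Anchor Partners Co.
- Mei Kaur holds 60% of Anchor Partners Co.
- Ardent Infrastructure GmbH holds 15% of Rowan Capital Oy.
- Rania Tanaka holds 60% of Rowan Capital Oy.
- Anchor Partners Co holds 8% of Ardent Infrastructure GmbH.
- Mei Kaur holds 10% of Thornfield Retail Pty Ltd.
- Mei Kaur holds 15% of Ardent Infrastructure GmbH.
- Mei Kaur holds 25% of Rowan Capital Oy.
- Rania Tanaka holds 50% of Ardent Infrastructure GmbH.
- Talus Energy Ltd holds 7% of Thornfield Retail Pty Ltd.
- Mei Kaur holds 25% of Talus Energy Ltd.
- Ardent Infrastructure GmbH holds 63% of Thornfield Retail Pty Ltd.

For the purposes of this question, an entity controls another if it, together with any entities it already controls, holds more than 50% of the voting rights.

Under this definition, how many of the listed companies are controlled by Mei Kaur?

3

Mei holds 60% of Caldera, so Mei controls Caldera.
Mei holds 60% of Anchor, so Mei controls Anchor.
Caldera holds 60% of Selkirk, so Mei controls Selkirk.
No other company's threshold is met.
Mei controls 3 companies.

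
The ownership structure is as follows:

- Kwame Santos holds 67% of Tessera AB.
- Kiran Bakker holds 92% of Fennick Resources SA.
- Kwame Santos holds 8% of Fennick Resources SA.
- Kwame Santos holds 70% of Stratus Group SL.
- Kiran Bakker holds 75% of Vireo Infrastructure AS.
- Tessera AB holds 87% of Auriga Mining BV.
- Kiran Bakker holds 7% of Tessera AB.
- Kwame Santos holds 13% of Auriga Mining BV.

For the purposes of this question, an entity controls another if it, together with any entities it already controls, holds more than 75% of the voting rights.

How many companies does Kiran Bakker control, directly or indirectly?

Kiran holds 92% of Fennick, so Kiran controls Fennick.
No other company's threshold is met.
Kiran controls 1 company.

1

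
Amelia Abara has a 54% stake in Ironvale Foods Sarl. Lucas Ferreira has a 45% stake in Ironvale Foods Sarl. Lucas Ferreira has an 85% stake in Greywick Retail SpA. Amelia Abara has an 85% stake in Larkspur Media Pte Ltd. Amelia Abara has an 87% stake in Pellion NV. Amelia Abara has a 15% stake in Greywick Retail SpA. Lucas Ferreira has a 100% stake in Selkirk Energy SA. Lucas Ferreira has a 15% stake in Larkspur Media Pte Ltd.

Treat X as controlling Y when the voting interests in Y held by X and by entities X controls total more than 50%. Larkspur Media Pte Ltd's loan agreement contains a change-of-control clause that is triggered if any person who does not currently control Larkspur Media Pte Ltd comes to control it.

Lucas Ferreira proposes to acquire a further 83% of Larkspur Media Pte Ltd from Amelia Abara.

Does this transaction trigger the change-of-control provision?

Yes

The purchase adds only to Lucas's holdings (Amelia's stake shrinks), so Lucas is the only person who could newly come to control Larkspur.
Lucas holds 85% of Greywick, so Lucas controls Greywick.
Lucas holds 100% of Selkirk, so Lucas controls Selkirk.
In Larkspur, Lucas's side holds only 15%, not > 50%.
So before the transaction, Lucas does not control Larkspur.
After the purchase, Lucas's direct stake in Larkspur rises to 15% + 83% = 98%, and Amelia's stake falls to 2%.
Lucas holds 98% of Larkspur, so Lucas controls Larkspur.
Lucas did not control Larkspur before and does after, so the clause is triggered.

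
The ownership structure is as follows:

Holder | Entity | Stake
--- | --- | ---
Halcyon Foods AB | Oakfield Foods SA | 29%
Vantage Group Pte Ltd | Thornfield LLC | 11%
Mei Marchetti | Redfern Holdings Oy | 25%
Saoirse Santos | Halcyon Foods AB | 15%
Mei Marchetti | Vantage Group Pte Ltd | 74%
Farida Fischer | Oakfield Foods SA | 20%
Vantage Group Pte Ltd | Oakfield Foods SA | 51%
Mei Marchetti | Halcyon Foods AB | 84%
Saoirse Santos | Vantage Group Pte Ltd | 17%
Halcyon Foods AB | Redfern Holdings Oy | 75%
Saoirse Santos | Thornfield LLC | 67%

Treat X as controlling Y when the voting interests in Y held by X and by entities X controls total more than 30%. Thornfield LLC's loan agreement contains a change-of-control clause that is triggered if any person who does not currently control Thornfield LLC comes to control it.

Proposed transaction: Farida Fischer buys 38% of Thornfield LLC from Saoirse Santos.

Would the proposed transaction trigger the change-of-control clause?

Yes

The purchase adds only to Farida's holdings (Saoirse's stake shrinks), so Farida is the only person who could newly come to control Thornfield.
Farida's largest direct stake is 20% in Oakfield, which does not meet the threshold, so Farida controls no company.
Neither Farida nor any entity Farida controls holds any voting interest in Thornfield.
So before the transaction, Farida does not control Thornfield.
After the purchase, Farida holds 38% of Thornfield directly, and Saoirse's stake falls to 29%.
Farida holds 38% of Thornfield, so Farida controls Thornfield.
Farida did not control Thornfield before and does after, so the clause is triggered.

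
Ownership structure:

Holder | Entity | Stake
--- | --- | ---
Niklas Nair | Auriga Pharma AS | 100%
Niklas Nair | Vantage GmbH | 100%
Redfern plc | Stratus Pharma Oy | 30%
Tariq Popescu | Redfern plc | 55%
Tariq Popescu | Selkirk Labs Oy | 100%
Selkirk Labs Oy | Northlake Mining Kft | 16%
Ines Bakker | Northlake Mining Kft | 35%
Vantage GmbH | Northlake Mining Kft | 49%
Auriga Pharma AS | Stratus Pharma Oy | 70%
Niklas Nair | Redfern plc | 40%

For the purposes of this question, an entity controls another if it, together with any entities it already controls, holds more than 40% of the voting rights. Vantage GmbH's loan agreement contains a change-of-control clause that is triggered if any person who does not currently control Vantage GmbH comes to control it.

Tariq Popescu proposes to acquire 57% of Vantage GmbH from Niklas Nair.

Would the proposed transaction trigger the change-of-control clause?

The purchase adds only to Tariq's holdings (Niklas's stake shrinks), so Tariq is the only person who could newly come to control Vantage.
Tariq holds 55% of Redfern, so Tariq controls Redfern.
Tariq holds 100% of Selkirk, so Tariq controls Selkirk.
Neither Tariq nor any entity Tariq controls holds any voting interest in Vantage.
So before the transaction, Tariq does not control Vantage.
After the purchase, Tariq holds 57% of Vantage directly, and Niklas's stake falls to 43%.
Tariq holds 57% of Vantage, so Tariq controls Vantage.
Tariq did not control Vantage before and does after, so the clause is triggered.

Yes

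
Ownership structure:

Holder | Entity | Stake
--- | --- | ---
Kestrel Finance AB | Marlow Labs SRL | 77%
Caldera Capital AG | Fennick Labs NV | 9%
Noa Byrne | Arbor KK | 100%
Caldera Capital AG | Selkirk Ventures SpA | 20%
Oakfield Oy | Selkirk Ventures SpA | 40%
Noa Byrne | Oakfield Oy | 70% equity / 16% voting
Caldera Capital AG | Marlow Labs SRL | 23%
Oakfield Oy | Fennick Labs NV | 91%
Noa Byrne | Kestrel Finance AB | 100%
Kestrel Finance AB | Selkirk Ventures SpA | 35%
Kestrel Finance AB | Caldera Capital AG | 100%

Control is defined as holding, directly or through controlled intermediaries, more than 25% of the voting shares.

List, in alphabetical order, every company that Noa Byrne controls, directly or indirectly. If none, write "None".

Arbor KK, Caldera Capital AG, Kestrel Finance AB, Marlow Labs SRL, Selkirk Ventures SpA

Noa holds 100% of Kestrel, so Noa controls Kestrel.
Kestrel holds 100% of Caldera, so Noa controls Caldera.
Noa holds 100% of Arbor, so Noa controls Arbor.
Caldera and Kestrel together hold 20% + 35% = 55% of Selkirk, so Noa controls Selkirk.
Caldera and Kestrel together hold 23% + 77% = 100% of Marlow, so Noa controls Marlow.
No other company's threshold is met.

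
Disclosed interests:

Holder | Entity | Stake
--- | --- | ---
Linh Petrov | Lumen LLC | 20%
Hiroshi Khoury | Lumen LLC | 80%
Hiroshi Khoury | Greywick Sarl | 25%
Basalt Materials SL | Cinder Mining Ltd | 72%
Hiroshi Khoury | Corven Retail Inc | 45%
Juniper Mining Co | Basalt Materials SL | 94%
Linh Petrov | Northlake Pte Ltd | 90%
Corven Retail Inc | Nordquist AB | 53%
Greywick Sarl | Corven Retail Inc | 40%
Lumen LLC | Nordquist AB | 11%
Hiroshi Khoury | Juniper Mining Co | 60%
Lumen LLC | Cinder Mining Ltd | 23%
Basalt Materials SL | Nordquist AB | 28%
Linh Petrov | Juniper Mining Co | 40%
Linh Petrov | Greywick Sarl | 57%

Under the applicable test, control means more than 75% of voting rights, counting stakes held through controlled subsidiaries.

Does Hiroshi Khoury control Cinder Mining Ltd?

No

Hiroshi holds 80% of Lumen, so Hiroshi controls Lumen.
In Cinder, Hiroshi's side holds only 23%, not > 75%.
So Hiroshi does not control Cinder.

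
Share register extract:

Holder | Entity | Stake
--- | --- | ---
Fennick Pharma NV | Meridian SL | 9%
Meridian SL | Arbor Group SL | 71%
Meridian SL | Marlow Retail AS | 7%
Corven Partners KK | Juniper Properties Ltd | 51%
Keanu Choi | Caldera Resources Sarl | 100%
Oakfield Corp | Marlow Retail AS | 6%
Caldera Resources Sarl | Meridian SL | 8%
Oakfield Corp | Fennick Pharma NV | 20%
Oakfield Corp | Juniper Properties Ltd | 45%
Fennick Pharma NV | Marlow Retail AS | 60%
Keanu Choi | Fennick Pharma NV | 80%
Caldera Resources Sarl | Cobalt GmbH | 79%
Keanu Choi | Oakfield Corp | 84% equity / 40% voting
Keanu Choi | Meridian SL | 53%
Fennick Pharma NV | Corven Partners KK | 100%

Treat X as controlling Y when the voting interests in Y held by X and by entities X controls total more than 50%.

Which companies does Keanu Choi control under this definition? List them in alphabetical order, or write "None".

Keanu holds 100% of Caldera, so Keanu controls Caldera.
Keanu holds 80% of Fennick, so Keanu controls Fennick.
Fennick holds 100% of Corven, so Keanu controls Corven.
Caldera and Fennick and Keanu together hold 8% + 9% + 53% = 70% of Meridian, so Keanu controls Meridian.
Corven holds 51% of Juniper, so Keanu controls Juniper.
Meridian holds 71% of Arbor, so Keanu controls Arbor.
Caldera holds 79% of Cobalt, so Keanu controls Cobalt.
Meridian and Fennick together hold 7% + 60% = 67% of Marlow, so Keanu controls Marlow.
No other company's threshold is met.

Arbor Group SL, Caldera Resources Sarl, Cobalt GmbH, Corven Partners KK, Fennick Pharma NV, Juniper Properties Ltd, Marlow Retail AS, Meridian SL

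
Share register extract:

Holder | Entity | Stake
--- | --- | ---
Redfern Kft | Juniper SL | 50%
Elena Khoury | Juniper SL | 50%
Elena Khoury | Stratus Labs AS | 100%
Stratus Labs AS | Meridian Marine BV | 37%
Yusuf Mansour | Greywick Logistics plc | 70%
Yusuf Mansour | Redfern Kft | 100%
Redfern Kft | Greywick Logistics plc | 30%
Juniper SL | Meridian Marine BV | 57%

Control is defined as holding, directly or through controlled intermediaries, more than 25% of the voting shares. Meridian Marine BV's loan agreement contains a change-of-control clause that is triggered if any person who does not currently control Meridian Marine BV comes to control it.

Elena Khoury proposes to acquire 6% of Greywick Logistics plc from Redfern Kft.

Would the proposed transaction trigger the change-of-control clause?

No

The purchase adds only to Elena's holdings (Redfern's stake shrinks), so Elena is the only person who could newly come to control Meridian.
Elena holds 50% of Juniper, so Elena controls Juniper.
Elena holds 100% of Stratus, so Elena controls Stratus.
Stratus and Juniper together hold 37% + 57% = 94% of Meridian, so Elena controls Meridian.
So Elena already controls Meridian before the transaction.
After the purchase, Elena holds 6% of Greywick directly, and Redfern's stake falls to 24%.
Elena controlled Meridian already, so this is not a new person acquiring control; every other person's position is unchanged or reduced.
No new person acquires control, so the clause is not triggered.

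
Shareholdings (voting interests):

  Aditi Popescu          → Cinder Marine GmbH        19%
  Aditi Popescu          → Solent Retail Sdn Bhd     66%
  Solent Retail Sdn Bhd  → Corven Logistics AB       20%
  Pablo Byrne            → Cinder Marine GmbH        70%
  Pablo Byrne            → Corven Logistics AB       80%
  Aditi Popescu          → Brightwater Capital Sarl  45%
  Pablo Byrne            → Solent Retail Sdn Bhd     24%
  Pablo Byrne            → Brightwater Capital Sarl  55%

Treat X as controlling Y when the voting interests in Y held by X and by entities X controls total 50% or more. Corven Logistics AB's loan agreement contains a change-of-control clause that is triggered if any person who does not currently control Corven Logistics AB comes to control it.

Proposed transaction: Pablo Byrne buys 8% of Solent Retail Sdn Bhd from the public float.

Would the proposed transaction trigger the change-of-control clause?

No

The purchase changes only Pablo's holdings, so Pablo is the only person who could newly come to control Corven.
Pablo holds 80% of Corven, so Pablo controls Corven.
So Pablo already controls Corven before the transaction.
After the purchase, Pablo's direct stake in Solent rises to 24% + 8% = 32%.
Pablo controlled Corven already, so this is not a new person acquiring control; every other person's position is unchanged or reduced.
No new person acquires control, so the clause is not triggered.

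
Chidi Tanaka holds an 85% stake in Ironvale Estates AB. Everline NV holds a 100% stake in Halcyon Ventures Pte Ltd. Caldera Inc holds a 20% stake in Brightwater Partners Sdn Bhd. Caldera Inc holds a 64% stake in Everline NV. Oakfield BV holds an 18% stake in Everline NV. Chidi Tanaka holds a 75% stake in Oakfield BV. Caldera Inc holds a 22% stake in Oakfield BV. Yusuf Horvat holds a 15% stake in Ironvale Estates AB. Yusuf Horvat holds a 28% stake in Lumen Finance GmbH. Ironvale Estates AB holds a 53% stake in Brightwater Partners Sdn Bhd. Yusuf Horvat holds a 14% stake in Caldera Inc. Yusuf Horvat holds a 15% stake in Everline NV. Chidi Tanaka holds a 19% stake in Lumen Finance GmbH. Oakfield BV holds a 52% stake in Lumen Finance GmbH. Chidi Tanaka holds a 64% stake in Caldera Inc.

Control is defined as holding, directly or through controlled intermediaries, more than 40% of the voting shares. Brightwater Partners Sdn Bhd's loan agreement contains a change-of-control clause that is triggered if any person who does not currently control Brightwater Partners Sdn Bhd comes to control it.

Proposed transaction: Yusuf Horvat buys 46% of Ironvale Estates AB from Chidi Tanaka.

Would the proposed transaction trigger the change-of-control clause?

The purchase adds only to Yusuf's holdings (Chidi's stake shrinks), so Yusuf is the only person who could newly come to control Brightwater.
Yusuf's largest direct stake is 28% in Lumen, which does not meet the threshold, so Yusuf controls no company.
Neither Yusuf nor any entity Yusuf controls holds any voting interest in Brightwater.
So before the transaction, Yusuf does not control Brightwater.
After the purchase, Yusuf's direct stake in Ironvale rises to 15% + 46% = 61%, and Chidi's stake falls to 39%.
Yusuf holds 61% of Ironvale, so Yusuf controls Ironvale.
Ironvale holds 53% of Brightwater, so Yusuf controls Brightwater.
Yusuf did not control Brightwater before and does after, so the clause is triggered.

Yes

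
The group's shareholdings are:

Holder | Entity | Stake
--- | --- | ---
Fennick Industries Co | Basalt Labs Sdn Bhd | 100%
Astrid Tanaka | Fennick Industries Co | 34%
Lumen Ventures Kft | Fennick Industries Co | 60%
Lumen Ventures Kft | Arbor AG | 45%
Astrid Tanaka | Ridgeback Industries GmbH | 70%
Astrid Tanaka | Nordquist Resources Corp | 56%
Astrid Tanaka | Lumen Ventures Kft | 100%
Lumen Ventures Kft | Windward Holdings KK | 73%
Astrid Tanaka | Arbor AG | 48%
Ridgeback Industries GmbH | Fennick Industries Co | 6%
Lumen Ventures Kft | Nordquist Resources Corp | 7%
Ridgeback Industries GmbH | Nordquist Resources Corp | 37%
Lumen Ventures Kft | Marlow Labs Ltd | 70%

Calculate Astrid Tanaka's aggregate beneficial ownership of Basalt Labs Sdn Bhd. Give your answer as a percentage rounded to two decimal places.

98.20%

Astrid reaches Basalt along 3 paths.
Via Lumen → Fennick: 100% × 60% × 100% = 60%.
Via Fennick: 34% × 100% = 34%.
Via Ridgeback → Fennick: 70% × 6% × 100% = 4.2%.
Total: 60% + 34% + 4.2% = 98.2%.
Rounded: 98.20%.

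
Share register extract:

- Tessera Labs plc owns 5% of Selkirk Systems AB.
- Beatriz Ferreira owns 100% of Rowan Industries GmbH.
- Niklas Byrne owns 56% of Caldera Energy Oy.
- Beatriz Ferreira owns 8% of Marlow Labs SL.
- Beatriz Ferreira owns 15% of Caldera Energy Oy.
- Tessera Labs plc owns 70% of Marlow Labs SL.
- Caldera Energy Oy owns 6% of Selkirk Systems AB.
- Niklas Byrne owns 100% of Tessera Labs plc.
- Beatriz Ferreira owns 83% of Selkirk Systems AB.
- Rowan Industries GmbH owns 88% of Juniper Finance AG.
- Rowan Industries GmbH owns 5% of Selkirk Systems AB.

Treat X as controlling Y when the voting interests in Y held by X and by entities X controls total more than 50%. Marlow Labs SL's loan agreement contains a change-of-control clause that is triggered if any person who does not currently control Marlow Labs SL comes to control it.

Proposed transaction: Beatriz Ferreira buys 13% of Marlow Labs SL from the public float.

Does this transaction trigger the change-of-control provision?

No

The purchase changes only Beatriz's holdings, so Beatriz is the only person who could newly come to control Marlow.
Beatriz holds 100% of Rowan, so Beatriz controls Rowan.
Beatriz and Rowan together hold 83% + 5% = 88% of Selkirk, so Beatriz controls Selkirk.
Rowan holds 88% of Juniper, so Beatriz controls Juniper.
In Marlow, Beatriz's side holds only 8%, not > 50%.
So before the transaction, Beatriz does not control Marlow.
After the purchase, Beatriz's direct stake in Marlow rises to 8% + 13% = 21%.
After the transaction, Beatriz's side holds 21% of Marlow, not > 50%, so Beatriz still does not control Marlow.
No new person acquires control, so the clause is not triggered.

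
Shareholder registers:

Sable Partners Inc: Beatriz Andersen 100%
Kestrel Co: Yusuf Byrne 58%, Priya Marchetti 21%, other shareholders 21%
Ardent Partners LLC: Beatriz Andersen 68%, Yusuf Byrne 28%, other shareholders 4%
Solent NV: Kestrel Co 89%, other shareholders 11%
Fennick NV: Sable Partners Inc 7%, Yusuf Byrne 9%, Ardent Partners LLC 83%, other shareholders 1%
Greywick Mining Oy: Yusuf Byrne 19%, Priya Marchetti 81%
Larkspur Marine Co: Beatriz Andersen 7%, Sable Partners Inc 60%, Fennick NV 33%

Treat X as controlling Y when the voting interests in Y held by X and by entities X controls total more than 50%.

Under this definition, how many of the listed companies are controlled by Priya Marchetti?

1

Priya holds 81% of Greywick, so Priya controls Greywick.
No other company's threshold is met.
Priya controls 1 company.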